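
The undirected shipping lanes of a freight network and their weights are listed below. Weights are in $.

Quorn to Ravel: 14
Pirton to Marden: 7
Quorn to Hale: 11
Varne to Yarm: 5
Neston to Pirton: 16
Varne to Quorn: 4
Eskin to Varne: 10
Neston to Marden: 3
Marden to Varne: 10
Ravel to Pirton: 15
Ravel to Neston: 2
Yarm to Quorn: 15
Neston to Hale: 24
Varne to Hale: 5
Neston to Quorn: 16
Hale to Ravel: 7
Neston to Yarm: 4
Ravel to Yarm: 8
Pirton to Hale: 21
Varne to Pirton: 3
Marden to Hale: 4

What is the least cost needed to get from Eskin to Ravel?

Candidate routes:
Eskin - Varne - Hale - Ravel: 10+5+7 = 22
Eskin - Varne - Yarm - Neston - Ravel: 10+5+4+2 = 21
Cheapest is Eskin - Varne - Yarm - Neston - Ravel at $21.

$21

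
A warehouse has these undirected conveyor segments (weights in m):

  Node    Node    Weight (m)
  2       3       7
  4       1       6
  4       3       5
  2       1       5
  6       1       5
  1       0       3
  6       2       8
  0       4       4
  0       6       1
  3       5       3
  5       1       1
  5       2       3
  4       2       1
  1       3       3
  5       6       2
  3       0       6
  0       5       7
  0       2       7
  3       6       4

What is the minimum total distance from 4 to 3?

5 m

Running Dijkstra from 4:
4: 0
2: 1  (via 4)
0: 4  (via 4)
5: 4  (via 2)
1: 5  (via 5)
3: 5  (via 4)
Shortest route: 4 → 3 = 5 m.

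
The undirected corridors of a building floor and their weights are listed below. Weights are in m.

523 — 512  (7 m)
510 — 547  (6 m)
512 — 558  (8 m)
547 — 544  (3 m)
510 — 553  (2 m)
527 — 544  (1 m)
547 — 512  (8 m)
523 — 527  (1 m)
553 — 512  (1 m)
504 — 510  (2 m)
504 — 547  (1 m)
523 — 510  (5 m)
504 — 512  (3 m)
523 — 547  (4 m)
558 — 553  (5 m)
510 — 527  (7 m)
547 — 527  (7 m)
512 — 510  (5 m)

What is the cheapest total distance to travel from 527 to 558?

Settle nodes by increasing distance from 527:
527: 0
523: 1  (via 527)
544: 1  (via 527)
547: 4  (via 544)
504: 5  (via 547)
510: 6  (via 523)
512: 8  (via 523)
553: 8  (via 510)
558: 13  (via 553)
Shortest route: 527 → 523 → 510 → 553 → 558 = 13 m.

13 m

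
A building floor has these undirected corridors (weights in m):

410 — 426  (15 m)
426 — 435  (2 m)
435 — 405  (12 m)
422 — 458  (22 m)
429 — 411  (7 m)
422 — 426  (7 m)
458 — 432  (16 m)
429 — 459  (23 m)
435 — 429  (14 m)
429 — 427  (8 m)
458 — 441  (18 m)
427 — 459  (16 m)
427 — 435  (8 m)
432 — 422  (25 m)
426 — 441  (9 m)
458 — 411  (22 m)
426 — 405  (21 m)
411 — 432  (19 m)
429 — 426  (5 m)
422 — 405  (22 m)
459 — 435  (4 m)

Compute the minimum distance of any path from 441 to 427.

Shortest distances from 441:
441: 0
426: 9  (via 441)
435: 11  (via 426)
429: 14  (via 426)
459: 15  (via 435)
422: 16  (via 426)
458: 18  (via 441)
427: 19  (via 435)
Shortest route: 441–426–435–427 = 19 m.

19 m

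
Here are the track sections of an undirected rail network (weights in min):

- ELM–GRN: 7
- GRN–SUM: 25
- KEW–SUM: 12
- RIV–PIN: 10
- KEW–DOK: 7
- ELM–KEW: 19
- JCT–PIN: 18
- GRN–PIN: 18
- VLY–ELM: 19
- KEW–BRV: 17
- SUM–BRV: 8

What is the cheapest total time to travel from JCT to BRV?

Enumerating some paths:
JCT → PIN → GRN → ELM → KEW → BRV: 18+18+7+19+17 = 79
JCT → PIN → GRN → SUM → BRV: 18+18+25+8 = 69
JCT → PIN → GRN → ELM → KEW → SUM → BRV: 18+18+7+19+12+8 = 82
The minimum is 69 min via JCT → PIN → GRN → SUM → BRV.

69 min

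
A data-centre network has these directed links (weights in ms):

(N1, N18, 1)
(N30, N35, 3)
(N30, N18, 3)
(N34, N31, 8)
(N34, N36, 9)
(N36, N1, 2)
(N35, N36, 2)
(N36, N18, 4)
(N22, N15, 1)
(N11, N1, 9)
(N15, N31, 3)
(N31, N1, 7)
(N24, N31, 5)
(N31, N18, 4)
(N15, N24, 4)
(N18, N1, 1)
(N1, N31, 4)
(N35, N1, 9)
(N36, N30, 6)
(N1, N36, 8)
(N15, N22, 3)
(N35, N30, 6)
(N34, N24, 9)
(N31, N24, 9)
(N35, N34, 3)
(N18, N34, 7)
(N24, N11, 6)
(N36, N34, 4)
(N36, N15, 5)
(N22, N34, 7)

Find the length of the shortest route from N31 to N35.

22 ms

Shortest distances from N31:
N31: 0
N18: 4  (via N31)
N1: 5  (via N18)
N24: 9  (via N31)
N34: 11  (via N18)
N36: 13  (via N1)
N11: 15  (via N24)
N15: 18  (via N36)
N30: 19  (via N36)
N22: 21  (via N15)
N35: 22  (via N30)
Shortest route: N31–N18–N1–N36–N30–N35 = 22 ms.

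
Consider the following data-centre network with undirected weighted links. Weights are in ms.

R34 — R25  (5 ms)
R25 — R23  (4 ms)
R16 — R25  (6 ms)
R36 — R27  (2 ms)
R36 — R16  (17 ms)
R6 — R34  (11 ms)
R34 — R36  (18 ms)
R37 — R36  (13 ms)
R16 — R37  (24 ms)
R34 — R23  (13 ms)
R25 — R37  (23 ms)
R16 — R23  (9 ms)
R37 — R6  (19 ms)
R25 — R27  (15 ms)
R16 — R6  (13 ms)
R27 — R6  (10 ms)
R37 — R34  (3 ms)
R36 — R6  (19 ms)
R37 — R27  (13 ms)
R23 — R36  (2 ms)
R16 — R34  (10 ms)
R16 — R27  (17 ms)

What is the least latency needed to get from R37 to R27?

13 ms

Compare a few routes:
R37–R36–R27: 13+2 = 15
R37–R34–R25–R23–R36–R27: 3+5+4+2+2 = 16
R37–R27: 13 = 13
Cheapest is R37–R27 at 13 ms.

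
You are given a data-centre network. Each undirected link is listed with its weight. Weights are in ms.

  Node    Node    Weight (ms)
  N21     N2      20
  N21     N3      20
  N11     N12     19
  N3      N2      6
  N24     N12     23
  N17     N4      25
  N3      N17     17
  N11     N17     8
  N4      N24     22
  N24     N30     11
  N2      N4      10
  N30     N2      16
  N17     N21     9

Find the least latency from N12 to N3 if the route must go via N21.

Shortest N12→N21: N12 → N11 → N17 → N21 = 36
Best N21 to N3: N21 → N3 costing 20
Total via N21: 36 + 20 = 56 ms.

56 ms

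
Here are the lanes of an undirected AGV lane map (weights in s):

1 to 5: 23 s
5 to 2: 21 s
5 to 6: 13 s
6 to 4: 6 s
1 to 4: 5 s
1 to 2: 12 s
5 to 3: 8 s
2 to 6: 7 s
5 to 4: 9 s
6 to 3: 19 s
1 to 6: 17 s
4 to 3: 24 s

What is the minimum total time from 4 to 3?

17 s

Settle nodes by increasing distance from 4:
4: 0
1: 5  (via 4)
6: 6  (via 4)
5: 9  (via 4)
2: 13  (via 6)
3: 17  (via 5)
Shortest route: 4–5–3 = 17 s.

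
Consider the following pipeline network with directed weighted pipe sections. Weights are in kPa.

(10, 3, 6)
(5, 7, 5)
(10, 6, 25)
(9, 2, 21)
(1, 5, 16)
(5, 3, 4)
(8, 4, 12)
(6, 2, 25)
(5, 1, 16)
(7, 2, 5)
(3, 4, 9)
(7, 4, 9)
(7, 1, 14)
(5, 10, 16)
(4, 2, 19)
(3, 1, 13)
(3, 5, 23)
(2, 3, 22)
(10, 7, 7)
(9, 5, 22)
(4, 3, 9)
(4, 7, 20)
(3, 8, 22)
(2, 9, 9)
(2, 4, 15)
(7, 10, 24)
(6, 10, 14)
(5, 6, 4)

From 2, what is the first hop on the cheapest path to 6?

9

Candidate routes:
2 → 3 → 5 → 6: 22+23+4 = 49
2 → 9 → 5 → 6: 9+22+4 = 35
2 → 4 → 3 → 5 → 6: 15+9+23+4 = 51
Cheapest is 2 → 9 → 5 → 6 at 35 kPa.
So from 2 the first move is to 9.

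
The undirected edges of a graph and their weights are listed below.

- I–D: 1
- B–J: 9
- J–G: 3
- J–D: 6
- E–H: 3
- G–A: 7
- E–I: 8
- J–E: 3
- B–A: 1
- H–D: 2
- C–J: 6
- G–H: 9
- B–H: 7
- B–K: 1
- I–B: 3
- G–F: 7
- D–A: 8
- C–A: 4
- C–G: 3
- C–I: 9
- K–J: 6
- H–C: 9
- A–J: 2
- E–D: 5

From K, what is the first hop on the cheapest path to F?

Enumerating some paths:
K → B → A → G → F: 1+1+7+7 = 16
K → B → A → J → G → F: 1+1+2+3+7 = 14
The minimum is 14 via K → B → A → J → G → F.
So from K the first move is to B.

B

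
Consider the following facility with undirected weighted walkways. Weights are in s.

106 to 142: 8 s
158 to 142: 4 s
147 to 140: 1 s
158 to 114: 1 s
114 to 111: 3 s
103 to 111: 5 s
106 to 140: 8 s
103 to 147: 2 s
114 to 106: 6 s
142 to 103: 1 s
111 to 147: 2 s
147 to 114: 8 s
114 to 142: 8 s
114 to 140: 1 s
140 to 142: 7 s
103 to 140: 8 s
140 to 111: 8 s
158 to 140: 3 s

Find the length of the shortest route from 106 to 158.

Shortest distances from 106:
106: 0
114: 6  (via 106)
158: 7  (via 114)
Shortest route: 106–114–158 = 7 s.

7 s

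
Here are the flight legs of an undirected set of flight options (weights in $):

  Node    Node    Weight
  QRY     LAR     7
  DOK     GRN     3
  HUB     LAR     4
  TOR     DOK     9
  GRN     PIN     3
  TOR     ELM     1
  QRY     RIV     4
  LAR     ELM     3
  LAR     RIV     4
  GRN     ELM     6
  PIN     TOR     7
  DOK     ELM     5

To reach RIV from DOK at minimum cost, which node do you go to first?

ELM

Candidate routes:
DOK → ELM → LAR → QRY → RIV: 5+3+7+4 = 19
DOK → TOR → ELM → LAR → RIV: 9+1+3+4 = 17
DOK → GRN → ELM → LAR → RIV: 3+6+3+4 = 16
DOK → ELM → LAR → RIV: 5+3+4 = 12
Cheapest is DOK → ELM → LAR → RIV at $12.
So from DOK the first move is to ELM.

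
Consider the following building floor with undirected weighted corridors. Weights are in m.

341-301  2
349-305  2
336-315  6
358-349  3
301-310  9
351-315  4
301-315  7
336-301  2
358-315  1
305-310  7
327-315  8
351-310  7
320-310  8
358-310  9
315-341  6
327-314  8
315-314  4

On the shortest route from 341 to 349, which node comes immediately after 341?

Enumerating some paths:
341 → 315 → 358 → 349: 6+1+3 = 10
341 → 301 → 315 → 358 → 349: 2+7+1+3 = 13
Cheapest is 341 → 315 → 358 → 349 at 10 m.
So from 341 the first move is to 315.

315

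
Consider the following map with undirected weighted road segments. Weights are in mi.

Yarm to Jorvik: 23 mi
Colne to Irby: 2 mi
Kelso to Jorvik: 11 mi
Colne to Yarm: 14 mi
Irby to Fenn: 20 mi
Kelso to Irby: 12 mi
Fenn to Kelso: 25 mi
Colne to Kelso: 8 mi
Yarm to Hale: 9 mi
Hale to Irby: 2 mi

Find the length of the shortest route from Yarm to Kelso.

Settle nodes by increasing distance from Yarm:
Yarm: 0
Hale: 9  (via Yarm)
Irby: 11  (via Hale)
Colne: 13  (via Irby)
Kelso: 21  (via Colne)
Shortest route: Yarm → Hale → Irby → Colne → Kelso = 21 mi.

21 mi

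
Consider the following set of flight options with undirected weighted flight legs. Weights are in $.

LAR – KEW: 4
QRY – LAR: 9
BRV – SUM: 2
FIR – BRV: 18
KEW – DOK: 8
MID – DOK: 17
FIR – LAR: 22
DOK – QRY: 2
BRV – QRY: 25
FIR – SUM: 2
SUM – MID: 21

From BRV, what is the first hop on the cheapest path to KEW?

Candidate routes:
BRV - SUM - FIR - LAR - KEW: 2+2+22+4 = 30
BRV - QRY - DOK - KEW: 25+2+8 = 35
BRV - QRY - LAR - KEW: 25+9+4 = 38
The minimum is $30 via BRV - SUM - FIR - LAR - KEW.
So from BRV the first move is to SUM.

SUM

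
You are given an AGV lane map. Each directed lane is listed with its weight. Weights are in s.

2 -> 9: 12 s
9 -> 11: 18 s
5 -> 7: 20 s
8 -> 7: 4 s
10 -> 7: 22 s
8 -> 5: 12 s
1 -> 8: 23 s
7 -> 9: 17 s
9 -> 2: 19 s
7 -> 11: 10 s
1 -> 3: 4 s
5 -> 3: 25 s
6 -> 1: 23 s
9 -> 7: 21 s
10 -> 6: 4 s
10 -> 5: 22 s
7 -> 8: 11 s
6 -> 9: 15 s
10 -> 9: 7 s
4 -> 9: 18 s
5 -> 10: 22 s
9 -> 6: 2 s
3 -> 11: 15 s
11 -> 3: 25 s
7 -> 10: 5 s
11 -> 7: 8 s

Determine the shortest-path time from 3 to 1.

55 s

Compare a few routes:
3 - 11 - 7 - 9 - 6 - 1: 15+8+17+2+23 = 65
3 - 11 - 7 - 10 - 9 - 6 - 1: 15+8+5+7+2+23 = 60
3 - 11 - 7 - 8 - 5 - 10 - 6 - 1: 15+8+11+12+22+4+23 = 95
3 - 11 - 7 - 10 - 6 - 1: 15+8+5+4+23 = 55
The minimum is 55 s via 3 - 11 - 7 - 10 - 6 - 1.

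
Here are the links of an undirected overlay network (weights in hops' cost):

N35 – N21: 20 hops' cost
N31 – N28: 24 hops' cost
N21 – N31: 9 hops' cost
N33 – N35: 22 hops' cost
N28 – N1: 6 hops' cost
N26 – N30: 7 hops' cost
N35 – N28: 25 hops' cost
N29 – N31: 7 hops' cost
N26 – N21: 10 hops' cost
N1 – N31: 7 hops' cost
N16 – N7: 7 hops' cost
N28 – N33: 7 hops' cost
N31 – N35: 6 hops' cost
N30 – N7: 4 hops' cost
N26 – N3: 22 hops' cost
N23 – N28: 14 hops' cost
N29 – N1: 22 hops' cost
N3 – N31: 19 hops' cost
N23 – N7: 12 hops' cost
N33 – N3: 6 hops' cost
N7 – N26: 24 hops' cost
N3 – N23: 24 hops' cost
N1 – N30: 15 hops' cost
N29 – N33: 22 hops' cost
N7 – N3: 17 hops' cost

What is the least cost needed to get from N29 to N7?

Shortest distances from N29:
N29: 0
N31: 7  (via N29)
N35: 13  (via N31)
N1: 14  (via N31)
N21: 16  (via N31)
N28: 20  (via N1)
N33: 22  (via N29)
N3: 26  (via N31)
N26: 26  (via N21)
N30: 29  (via N1)
N7: 33  (via N30)
Shortest route: N29 → N31 → N1 → N30 → N7 = 33 hops' cost.

33 hops' cost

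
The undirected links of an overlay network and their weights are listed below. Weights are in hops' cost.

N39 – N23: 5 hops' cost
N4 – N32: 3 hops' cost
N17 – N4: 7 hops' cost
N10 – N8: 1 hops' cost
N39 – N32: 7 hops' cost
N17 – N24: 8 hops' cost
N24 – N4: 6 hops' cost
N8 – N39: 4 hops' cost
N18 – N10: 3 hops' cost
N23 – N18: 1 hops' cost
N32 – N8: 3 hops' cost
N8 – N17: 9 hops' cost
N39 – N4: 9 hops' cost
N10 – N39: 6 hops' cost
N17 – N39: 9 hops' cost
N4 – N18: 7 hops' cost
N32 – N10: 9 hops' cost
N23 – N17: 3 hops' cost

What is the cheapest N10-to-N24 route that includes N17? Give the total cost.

Shortest N10→N17: N10–N18–N23–N17 = 7
Best N17 to N24: N17–N24 costing 8
Total via N17: 7 + 8 = 15 hops' cost.

15 hops' cost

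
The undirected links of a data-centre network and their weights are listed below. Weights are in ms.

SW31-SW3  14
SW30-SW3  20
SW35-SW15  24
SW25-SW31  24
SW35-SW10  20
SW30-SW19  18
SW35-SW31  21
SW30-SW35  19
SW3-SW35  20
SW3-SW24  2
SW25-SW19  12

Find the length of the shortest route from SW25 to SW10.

65 ms

Shortest distances from SW25:
SW25: 0
SW19: 12  (via SW25)
SW31: 24  (via SW25)
SW30: 30  (via SW19)
SW3: 38  (via SW31)
SW24: 40  (via SW3)
SW35: 45  (via SW31)
SW10: 65  (via SW35)
Shortest route: SW25 → SW31 → SW35 → SW10 = 65 ms.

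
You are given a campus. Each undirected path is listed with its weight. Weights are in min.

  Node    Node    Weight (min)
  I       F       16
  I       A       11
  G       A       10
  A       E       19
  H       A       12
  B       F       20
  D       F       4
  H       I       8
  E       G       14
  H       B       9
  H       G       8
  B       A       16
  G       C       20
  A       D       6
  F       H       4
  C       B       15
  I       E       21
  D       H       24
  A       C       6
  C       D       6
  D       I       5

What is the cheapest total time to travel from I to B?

17 min

Settle nodes by increasing distance from I:
I: 0
D: 5  (via I)
H: 8  (via I)
F: 9  (via D)
A: 11  (via I)
C: 11  (via D)
G: 16  (via H)
B: 17  (via H)
Shortest route: I–H–B = 17 min.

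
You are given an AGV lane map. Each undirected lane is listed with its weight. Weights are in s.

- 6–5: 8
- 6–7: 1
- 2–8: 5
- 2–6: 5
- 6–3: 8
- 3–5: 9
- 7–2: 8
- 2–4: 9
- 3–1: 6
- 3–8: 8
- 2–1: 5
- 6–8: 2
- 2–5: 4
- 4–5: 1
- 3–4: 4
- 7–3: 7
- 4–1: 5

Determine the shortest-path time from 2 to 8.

Candidate routes:
2–8: 5 = 5
2–6–8: 5+2 = 7
Cheapest is 2–8 at 5 s.

5 s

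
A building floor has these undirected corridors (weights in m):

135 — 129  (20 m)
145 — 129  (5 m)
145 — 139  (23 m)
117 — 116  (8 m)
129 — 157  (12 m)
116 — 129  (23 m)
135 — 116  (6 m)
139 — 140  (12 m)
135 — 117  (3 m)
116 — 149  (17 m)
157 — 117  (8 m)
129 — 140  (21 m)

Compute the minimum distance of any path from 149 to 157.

Compare a few routes:
149 → 116 → 135 → 117 → 157: 17+6+3+8 = 34
149 → 116 → 117 → 157: 17+8+8 = 33
The minimum is 33 m via 149 → 116 → 117 → 157.

33 m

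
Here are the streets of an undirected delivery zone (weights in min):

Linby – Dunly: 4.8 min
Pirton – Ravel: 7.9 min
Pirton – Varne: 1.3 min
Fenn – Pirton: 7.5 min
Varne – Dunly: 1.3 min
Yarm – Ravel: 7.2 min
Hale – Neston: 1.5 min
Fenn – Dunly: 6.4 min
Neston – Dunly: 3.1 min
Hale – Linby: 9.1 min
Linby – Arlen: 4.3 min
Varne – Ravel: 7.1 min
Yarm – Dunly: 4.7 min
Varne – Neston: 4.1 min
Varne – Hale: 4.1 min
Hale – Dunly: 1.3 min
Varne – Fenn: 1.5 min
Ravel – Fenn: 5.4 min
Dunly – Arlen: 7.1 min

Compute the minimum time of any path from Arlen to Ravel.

15.3 min

Settle nodes by increasing distance from Arlen:
Arlen: 0
Linby: 4.3  (via Arlen)
Dunly: 7.1  (via Arlen)
Hale: 8.4  (via Dunly)
Varne: 8.4  (via Dunly)
Pirton: 9.7  (via Varne)
Neston: 9.9  (via Hale)
Fenn: 9.9  (via Varne)
Yarm: 11.8  (via Dunly)
Ravel: 15.3  (via Fenn)
Shortest route: Arlen–Dunly–Varne–Fenn–Ravel = 15.3 min.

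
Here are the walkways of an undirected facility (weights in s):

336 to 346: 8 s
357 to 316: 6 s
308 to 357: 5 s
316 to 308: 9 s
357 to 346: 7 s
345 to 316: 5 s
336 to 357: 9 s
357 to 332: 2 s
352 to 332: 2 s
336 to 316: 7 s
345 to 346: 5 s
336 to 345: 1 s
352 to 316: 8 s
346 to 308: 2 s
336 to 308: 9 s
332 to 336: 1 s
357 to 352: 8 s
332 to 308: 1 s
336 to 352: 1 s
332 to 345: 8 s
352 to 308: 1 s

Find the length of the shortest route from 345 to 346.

Shortest distances from 345:
345: 0
336: 1  (via 345)
332: 2  (via 336)
352: 2  (via 336)
308: 3  (via 332)
357: 4  (via 332)
316: 5  (via 345)
346: 5  (via 345)
Shortest route: 345–346 = 5 s.

5 s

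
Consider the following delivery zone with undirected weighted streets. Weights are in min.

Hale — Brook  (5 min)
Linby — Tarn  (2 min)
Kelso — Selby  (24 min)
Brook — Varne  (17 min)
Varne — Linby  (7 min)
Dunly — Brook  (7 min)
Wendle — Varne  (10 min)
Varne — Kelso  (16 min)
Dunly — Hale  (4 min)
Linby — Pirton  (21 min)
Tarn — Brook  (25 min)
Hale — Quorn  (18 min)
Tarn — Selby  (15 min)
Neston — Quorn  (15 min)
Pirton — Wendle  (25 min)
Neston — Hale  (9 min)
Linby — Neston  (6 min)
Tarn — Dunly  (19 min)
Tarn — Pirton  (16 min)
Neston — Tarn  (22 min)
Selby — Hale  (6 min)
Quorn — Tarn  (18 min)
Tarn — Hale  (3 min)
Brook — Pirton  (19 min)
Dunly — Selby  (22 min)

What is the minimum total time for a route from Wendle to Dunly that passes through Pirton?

Shortest Wendle→Pirton: Wendle–Pirton = 25
Best Pirton to Dunly: Pirton–Tarn–Hale–Dunly costing 23
Total via Pirton: 25 + 23 = 48 min.

48 min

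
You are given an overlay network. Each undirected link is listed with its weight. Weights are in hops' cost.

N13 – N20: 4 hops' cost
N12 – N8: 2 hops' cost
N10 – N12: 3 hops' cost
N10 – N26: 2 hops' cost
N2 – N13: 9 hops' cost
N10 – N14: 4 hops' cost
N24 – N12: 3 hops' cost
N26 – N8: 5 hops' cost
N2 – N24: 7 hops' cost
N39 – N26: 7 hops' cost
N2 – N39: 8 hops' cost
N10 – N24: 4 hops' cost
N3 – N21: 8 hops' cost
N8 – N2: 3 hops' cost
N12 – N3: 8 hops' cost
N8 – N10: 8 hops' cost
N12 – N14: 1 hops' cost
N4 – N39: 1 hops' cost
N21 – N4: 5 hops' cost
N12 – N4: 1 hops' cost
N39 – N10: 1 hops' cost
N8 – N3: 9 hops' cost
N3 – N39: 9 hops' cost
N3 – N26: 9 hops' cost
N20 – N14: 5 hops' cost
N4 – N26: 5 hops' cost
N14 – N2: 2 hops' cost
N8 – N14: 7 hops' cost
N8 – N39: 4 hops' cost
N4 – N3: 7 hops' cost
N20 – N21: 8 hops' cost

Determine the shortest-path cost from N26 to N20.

Shortest distances from N26:
N26: 0
N10: 2  (via N26)
N39: 3  (via N10)
N4: 4  (via N39)
N8: 5  (via N26)
N12: 5  (via N10)
N14: 6  (via N10)
N24: 6  (via N10)
N2: 8  (via N8)
N3: 9  (via N26)
N21: 9  (via N4)
N20: 11  (via N14)
Shortest route: N26 → N10 → N14 → N20 = 11 hops' cost.

11 hops' cost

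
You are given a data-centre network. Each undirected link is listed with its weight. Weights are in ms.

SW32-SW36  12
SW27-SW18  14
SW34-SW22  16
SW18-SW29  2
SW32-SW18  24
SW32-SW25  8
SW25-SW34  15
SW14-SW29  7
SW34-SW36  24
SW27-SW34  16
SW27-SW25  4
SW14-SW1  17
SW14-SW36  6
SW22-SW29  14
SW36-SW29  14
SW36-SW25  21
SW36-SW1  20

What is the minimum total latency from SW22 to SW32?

Candidate routes:
SW22 - SW29 - SW36 - SW32: 14+14+12 = 40
SW22 - SW29 - SW14 - SW36 - SW32: 14+7+6+12 = 39
Cheapest is SW22 - SW29 - SW14 - SW36 - SW32 at 39 ms.

39 ms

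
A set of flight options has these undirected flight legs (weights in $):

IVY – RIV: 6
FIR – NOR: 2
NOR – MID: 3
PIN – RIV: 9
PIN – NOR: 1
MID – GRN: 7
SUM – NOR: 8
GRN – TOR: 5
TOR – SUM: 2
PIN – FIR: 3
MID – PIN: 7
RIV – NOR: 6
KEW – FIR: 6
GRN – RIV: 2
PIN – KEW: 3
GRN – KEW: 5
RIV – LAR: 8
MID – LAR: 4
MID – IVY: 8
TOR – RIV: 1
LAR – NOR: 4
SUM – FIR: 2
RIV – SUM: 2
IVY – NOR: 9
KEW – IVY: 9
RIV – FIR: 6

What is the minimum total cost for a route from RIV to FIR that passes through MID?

Shortest RIV→MID: RIV–GRN–MID = 9
Shortest MID→FIR: MID–NOR–FIR = 5
Total via MID: 9 + 5 = $14.

$14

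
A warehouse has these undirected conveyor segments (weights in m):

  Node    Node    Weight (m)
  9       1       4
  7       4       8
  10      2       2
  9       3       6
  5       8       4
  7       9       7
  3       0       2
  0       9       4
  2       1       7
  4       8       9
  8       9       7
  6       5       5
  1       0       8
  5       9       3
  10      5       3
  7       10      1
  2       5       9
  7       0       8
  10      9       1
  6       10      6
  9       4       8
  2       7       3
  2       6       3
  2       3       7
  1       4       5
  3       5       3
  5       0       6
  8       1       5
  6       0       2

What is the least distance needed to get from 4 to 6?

Enumerating some paths:
4–1–9–10–2–6: 5+4+1+2+3 = 15
4–1–9–0–6: 5+4+4+2 = 15
4–7–2–6: 8+3+3 = 14
The minimum is 14 m via 4–7–2–6.

14 m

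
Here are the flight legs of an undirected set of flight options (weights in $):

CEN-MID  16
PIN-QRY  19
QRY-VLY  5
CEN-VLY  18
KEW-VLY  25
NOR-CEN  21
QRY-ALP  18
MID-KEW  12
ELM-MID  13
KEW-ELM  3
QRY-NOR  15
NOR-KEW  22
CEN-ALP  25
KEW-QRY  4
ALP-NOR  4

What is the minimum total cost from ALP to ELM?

Candidate routes:
ALP → QRY → KEW → MID → ELM: 18+4+12+13 = 47
ALP → NOR → QRY → KEW → ELM: 4+15+4+3 = 26
ALP → QRY → KEW → ELM: 18+4+3 = 25
ALP → NOR → KEW → ELM: 4+22+3 = 29
The minimum is $25 via ALP → QRY → KEW → ELM.

$25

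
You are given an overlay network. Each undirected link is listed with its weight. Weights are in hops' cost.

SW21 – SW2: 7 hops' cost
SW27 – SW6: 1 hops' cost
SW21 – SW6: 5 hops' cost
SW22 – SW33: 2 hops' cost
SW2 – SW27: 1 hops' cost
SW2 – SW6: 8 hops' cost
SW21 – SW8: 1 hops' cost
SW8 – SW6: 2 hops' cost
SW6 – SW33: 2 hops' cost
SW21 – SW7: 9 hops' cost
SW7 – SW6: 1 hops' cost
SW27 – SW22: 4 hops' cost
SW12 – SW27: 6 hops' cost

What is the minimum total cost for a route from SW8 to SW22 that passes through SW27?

7 hops' cost

Shortest SW8→SW27: SW8 → SW6 → SW27 = 3
Best SW27 to SW22: SW27 → SW22 costing 4
Total via SW27: 3 + 4 = 7 hops' cost.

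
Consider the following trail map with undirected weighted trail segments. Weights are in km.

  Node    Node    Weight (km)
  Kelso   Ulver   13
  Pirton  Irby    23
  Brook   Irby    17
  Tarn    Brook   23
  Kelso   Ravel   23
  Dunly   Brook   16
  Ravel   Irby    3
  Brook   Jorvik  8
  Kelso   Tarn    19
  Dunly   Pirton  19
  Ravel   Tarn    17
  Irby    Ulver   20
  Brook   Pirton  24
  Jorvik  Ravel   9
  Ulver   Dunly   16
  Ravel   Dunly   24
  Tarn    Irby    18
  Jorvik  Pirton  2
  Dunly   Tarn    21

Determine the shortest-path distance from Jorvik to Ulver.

32 km

Candidate routes:
Jorvik–Pirton–Dunly–Ulver: 2+19+16 = 37
Jorvik–Ravel–Irby–Ulver: 9+3+20 = 32
Jorvik–Brook–Dunly–Ulver: 8+16+16 = 40
Jorvik–Ravel–Kelso–Ulver: 9+23+13 = 45
The minimum is 32 km via Jorvik–Ravel–Irby–Ulver.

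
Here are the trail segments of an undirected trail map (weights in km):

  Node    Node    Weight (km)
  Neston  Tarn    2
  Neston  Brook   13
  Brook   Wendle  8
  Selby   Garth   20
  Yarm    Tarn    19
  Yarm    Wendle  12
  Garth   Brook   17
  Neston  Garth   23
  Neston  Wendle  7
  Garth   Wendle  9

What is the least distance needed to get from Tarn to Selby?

Enumerating some paths:
Tarn - Neston - Garth - Selby: 2+23+20 = 45
Tarn - Neston - Wendle - Garth - Selby: 2+7+9+20 = 38
Tarn - Neston - Brook - Wendle - Garth - Selby: 2+13+8+9+20 = 52
The minimum is 38 km via Tarn - Neston - Wendle - Garth - Selby.

38 km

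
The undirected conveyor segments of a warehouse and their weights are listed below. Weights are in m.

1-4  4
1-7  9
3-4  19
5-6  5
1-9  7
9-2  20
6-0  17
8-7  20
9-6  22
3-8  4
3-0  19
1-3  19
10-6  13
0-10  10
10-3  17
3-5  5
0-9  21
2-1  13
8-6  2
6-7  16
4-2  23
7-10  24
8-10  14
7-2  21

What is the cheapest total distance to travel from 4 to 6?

25 m

Running Dijkstra from 4:
4: 0
1: 4  (via 4)
9: 11  (via 1)
7: 13  (via 1)
2: 17  (via 1)
3: 19  (via 4)
8: 23  (via 3)
5: 24  (via 3)
6: 25  (via 8)
Shortest route: 4 → 3 → 8 → 6 = 25 m.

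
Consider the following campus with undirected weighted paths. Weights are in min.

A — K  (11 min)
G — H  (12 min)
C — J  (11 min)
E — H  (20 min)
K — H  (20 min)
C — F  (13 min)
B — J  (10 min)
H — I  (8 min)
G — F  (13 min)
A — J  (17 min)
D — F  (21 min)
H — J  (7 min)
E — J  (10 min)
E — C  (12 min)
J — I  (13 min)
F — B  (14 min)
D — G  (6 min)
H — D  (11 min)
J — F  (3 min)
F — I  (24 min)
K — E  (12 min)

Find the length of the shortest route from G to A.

Settle nodes by increasing distance from G:
G: 0
D: 6  (via G)
H: 12  (via G)
F: 13  (via G)
J: 16  (via F)
I: 20  (via H)
B: 26  (via J)
C: 26  (via F)
E: 26  (via J)
K: 32  (via H)
A: 33  (via J)
Shortest route: G–F–J–A = 33 min.

33 min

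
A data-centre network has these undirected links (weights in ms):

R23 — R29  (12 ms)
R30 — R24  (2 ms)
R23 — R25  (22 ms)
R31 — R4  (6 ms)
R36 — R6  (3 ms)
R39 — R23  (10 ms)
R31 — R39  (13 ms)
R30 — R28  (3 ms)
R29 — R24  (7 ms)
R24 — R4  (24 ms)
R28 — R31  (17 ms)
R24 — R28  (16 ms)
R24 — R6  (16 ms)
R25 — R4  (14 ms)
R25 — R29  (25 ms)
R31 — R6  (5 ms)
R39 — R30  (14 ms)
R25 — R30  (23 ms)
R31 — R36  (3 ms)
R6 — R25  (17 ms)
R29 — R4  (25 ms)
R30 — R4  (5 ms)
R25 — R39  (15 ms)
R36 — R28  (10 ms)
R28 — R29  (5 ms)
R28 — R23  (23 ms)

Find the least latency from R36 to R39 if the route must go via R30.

27 ms

Best R36 to R30: R36 → R28 → R30 costing 13
Best R30 to R39: R30 → R39 costing 14
Total via R30: 13 + 14 = 27 ms.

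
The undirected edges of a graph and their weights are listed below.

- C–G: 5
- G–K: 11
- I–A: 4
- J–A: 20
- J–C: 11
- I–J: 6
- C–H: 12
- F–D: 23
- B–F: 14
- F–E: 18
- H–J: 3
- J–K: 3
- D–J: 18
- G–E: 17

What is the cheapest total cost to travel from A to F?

Running Dijkstra from A:
A: 0
I: 4  (via A)
J: 10  (via I)
H: 13  (via J)
K: 13  (via J)
C: 21  (via J)
G: 24  (via K)
D: 28  (via J)
E: 41  (via G)
F: 51  (via D)
Shortest route: A → I → J → D → F = 51.

51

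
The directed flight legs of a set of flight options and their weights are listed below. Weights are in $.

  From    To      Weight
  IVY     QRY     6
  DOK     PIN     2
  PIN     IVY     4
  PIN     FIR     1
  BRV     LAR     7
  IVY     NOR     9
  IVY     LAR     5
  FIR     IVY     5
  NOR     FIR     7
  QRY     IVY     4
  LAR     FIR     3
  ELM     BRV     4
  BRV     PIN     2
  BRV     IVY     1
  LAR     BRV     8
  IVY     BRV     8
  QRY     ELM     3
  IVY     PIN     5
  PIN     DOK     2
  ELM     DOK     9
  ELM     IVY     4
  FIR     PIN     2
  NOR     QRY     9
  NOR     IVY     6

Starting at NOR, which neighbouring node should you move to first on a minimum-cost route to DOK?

FIR

Enumerating some paths:
NOR–IVY–BRV–PIN–DOK: 6+8+2+2 = 18
NOR–IVY–PIN–DOK: 6+5+2 = 13
NOR–IVY–LAR–FIR–PIN–DOK: 6+5+3+2+2 = 18
NOR–FIR–PIN–DOK: 7+2+2 = 11
The minimum is $11 via NOR–FIR–PIN–DOK.
So from NOR the first move is to FIR.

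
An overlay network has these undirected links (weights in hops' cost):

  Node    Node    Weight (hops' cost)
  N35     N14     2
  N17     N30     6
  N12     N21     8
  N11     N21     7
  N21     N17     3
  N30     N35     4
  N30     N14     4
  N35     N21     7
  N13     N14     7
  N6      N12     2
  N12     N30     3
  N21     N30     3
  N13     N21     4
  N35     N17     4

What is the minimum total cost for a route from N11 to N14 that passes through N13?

18 hops' cost

Best N11 to N13: N11 → N21 → N13 costing 11
Best N13 to N14: N13 → N14 costing 7
Total via N13: 11 + 7 = 18 hops' cost.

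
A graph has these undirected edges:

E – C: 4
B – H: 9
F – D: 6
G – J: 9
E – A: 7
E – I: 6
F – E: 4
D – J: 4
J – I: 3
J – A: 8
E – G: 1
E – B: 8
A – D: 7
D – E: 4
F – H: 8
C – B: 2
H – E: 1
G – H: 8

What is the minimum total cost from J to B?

14

Candidate routes:
J - D - E - B: 4+4+8 = 16
J - G - E - C - B: 9+1+4+2 = 16
J - D - E - C - B: 4+4+4+2 = 14
J - I - E - C - B: 3+6+4+2 = 15
Cheapest is J - D - E - C - B at 14.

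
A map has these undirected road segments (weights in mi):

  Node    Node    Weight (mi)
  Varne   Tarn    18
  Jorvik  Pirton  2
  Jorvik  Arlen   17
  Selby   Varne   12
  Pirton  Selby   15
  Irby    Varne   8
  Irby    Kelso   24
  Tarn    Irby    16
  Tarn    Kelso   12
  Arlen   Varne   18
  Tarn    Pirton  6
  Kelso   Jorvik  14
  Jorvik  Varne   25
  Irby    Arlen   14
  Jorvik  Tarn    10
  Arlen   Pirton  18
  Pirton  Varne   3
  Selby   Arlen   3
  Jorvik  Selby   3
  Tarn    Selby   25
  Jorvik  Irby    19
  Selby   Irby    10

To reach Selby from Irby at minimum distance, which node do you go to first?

Compare a few routes:
Irby–Varne–Pirton–Jorvik–Selby: 8+3+2+3 = 16
Irby–Arlen–Selby: 14+3 = 17
Irby–Selby: 10 = 10
Cheapest is Irby–Selby at 10 mi.
So from Irby the first move is to Selby.

Selby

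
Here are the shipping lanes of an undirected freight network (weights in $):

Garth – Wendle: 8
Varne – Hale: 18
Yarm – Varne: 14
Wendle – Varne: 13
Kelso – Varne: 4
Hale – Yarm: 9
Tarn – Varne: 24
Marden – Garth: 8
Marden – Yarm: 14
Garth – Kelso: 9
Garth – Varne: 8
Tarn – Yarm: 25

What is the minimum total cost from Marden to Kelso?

Shortest distances from Marden:
Marden: 0
Garth: 8  (via Marden)
Yarm: 14  (via Marden)
Wendle: 16  (via Garth)
Varne: 16  (via Garth)
Kelso: 17  (via Garth)
Shortest route: Marden–Garth–Kelso = $17.

$17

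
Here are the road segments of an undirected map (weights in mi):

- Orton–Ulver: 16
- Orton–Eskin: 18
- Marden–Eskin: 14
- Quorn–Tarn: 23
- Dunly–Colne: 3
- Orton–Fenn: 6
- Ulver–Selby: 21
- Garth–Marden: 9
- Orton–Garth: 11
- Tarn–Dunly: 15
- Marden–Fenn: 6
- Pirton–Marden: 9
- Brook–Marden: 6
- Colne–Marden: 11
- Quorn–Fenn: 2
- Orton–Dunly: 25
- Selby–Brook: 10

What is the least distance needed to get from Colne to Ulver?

39 mi

Running Dijkstra from Colne:
Colne: 0
Dunly: 3  (via Colne)
Marden: 11  (via Colne)
Brook: 17  (via Marden)
Fenn: 17  (via Marden)
Tarn: 18  (via Dunly)
Quorn: 19  (via Fenn)
Garth: 20  (via Marden)
Pirton: 20  (via Marden)
Orton: 23  (via Fenn)
Eskin: 25  (via Marden)
Selby: 27  (via Brook)
Ulver: 39  (via Orton)
Shortest route: Colne–Marden–Fenn–Orton–Ulver = 39 mi.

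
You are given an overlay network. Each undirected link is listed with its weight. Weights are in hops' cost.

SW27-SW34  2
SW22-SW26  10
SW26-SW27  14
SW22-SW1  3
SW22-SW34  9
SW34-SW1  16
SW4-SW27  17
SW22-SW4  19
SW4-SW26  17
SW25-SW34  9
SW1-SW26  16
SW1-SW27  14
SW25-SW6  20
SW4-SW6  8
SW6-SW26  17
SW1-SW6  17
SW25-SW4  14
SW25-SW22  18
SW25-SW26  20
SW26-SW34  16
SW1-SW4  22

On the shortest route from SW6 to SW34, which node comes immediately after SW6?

SW4

Candidate routes:
SW6 - SW1 - SW22 - SW34: 17+3+9 = 29
SW6 - SW4 - SW27 - SW34: 8+17+2 = 27
Cheapest is SW6 - SW4 - SW27 - SW34 at 27 hops' cost.
So from SW6 the first move is to SW4.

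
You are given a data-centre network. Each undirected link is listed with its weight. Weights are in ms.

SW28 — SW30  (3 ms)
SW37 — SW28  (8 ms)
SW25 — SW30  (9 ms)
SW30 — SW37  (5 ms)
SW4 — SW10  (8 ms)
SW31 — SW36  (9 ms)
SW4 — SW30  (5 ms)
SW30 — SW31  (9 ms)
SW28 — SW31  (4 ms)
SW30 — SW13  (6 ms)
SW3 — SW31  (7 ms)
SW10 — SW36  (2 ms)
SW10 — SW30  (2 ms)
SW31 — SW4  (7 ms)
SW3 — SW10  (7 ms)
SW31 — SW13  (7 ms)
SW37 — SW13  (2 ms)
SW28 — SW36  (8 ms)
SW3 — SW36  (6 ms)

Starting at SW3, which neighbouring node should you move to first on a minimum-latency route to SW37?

Compare a few routes:
SW3 - SW10 - SW30 - SW13 - SW37: 7+2+6+2 = 17
SW3 - SW31 - SW13 - SW37: 7+7+2 = 16
SW3 - SW10 - SW30 - SW37: 7+2+5 = 14
SW3 - SW36 - SW10 - SW30 - SW37: 6+2+2+5 = 15
The minimum is 14 ms via SW3 - SW10 - SW30 - SW37.
So from SW3 the first move is to SW10.

SW10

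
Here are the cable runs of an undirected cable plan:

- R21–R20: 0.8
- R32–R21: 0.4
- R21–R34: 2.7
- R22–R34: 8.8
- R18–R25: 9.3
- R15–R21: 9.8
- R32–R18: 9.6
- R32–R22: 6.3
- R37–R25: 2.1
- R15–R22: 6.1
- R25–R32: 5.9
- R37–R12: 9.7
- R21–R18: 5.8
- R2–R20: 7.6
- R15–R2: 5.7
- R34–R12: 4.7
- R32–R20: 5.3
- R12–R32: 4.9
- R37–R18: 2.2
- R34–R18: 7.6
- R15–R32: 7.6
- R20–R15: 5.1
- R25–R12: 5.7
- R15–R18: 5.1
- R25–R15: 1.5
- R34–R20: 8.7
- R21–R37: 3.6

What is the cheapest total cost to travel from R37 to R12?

7.8

Enumerating some paths:
R37 → R12: 9.7 = 9.7
R37 → R21 → R32 → R12: 3.6+0.4+4.9 = 8.9
R37 → R25 → R12: 2.1+5.7 = 7.8
Cheapest is R37 → R25 → R12 at 7.8.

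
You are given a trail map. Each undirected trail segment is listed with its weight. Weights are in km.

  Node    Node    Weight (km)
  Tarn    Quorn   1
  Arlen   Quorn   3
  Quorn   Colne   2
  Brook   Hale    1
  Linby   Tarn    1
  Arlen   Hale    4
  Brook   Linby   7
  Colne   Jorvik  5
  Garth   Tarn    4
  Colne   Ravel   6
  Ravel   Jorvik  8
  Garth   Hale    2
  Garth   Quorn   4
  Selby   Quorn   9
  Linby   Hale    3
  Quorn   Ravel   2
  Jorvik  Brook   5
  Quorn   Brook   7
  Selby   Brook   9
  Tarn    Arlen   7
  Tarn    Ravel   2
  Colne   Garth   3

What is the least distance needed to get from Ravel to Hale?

6 km

Candidate routes:
Ravel–Quorn–Tarn–Linby–Hale: 2+1+1+3 = 7
Ravel–Tarn–Garth–Hale: 2+4+2 = 8
Ravel–Tarn–Linby–Hale: 2+1+3 = 6
Ravel–Quorn–Garth–Hale: 2+4+2 = 8
The minimum is 6 km via Ravel–Tarn–Linby–Hale.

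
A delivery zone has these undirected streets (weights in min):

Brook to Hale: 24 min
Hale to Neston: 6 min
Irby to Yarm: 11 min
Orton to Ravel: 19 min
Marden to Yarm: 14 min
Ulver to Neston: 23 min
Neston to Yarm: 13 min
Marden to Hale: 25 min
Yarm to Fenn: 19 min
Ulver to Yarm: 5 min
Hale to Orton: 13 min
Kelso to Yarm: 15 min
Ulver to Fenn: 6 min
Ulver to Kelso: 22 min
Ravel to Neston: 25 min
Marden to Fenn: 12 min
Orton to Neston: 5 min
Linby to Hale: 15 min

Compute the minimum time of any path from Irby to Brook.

54 min

Compare a few routes:
Irby–Yarm–Neston–Orton–Hale–Brook: 11+13+5+13+24 = 66
Irby–Yarm–Neston–Hale–Brook: 11+13+6+24 = 54
The minimum is 54 min via Irby–Yarm–Neston–Hale–Brook.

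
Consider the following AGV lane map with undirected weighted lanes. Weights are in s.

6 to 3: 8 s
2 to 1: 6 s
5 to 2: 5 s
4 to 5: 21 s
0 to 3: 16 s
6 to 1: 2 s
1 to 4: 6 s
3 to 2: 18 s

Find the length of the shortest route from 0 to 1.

26 s

Compare a few routes:
0 → 3 → 6 → 1: 16+8+2 = 26
0 → 3 → 2 → 1: 16+18+6 = 40
The minimum is 26 s via 0 → 3 → 6 → 1.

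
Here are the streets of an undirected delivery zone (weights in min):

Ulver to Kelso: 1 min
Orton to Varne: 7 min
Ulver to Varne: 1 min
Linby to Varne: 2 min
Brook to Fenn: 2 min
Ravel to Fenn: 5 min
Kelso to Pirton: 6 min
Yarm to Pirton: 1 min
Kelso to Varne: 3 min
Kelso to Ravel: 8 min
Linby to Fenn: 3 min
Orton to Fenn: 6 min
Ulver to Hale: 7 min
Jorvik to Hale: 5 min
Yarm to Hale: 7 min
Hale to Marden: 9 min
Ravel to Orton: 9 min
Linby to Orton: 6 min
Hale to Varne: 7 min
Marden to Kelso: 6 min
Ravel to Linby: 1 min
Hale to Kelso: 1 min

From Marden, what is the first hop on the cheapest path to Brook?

Kelso

Candidate routes:
Marden → Kelso → Varne → Linby → Fenn → Brook: 6+3+2+3+2 = 16
Marden → Kelso → Ulver → Varne → Linby → Ravel → Fenn → Brook: 6+1+1+2+1+5+2 = 18
Marden → Kelso → Ulver → Varne → Linby → Fenn → Brook: 6+1+1+2+3+2 = 15
Cheapest is Marden → Kelso → Ulver → Varne → Linby → Fenn → Brook at 15 min.
So from Marden the first move is to Kelso.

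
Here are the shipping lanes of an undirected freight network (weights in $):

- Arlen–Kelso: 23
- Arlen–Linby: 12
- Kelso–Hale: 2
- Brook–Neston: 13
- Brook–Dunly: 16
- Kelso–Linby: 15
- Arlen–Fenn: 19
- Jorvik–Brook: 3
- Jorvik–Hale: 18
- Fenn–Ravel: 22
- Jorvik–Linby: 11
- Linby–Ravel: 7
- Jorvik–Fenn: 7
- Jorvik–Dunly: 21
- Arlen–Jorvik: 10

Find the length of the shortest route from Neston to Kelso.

Settle nodes by increasing distance from Neston:
Neston: 0
Brook: 13  (via Neston)
Jorvik: 16  (via Brook)
Fenn: 23  (via Jorvik)
Arlen: 26  (via Jorvik)
Linby: 27  (via Jorvik)
Dunly: 29  (via Brook)
Ravel: 34  (via Linby)
Hale: 34  (via Jorvik)
Kelso: 36  (via Hale)
Shortest route: Neston–Brook–Jorvik–Hale–Kelso = $36.

$36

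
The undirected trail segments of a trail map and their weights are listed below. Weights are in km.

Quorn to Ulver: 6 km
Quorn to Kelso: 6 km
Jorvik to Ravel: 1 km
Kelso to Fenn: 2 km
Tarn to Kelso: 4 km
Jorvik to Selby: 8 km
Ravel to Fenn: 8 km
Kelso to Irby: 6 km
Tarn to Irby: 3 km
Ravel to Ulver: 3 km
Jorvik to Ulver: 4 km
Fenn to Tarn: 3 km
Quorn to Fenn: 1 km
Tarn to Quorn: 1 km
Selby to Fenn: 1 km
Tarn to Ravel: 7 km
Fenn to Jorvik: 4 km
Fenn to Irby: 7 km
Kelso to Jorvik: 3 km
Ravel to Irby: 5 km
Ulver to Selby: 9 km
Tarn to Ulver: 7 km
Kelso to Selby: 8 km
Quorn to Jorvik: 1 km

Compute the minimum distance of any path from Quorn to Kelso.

3 km

Settle nodes by increasing distance from Quorn:
Quorn: 0
Tarn: 1  (via Quorn)
Jorvik: 1  (via Quorn)
Fenn: 1  (via Quorn)
Selby: 2  (via Fenn)
Ravel: 2  (via Jorvik)
Kelso: 3  (via Fenn)
Shortest route: Quorn → Fenn → Kelso = 3 km.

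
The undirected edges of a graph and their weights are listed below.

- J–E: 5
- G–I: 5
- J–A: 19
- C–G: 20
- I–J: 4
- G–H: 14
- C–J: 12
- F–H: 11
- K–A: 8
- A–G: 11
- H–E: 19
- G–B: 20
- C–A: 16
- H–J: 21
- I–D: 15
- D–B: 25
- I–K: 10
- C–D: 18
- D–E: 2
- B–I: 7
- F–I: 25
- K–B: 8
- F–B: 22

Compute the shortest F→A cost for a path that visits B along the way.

38

Best F to B: F → B costing 22
Shortest B→A: B → K → A = 16
Total via B: 22 + 16 = 38.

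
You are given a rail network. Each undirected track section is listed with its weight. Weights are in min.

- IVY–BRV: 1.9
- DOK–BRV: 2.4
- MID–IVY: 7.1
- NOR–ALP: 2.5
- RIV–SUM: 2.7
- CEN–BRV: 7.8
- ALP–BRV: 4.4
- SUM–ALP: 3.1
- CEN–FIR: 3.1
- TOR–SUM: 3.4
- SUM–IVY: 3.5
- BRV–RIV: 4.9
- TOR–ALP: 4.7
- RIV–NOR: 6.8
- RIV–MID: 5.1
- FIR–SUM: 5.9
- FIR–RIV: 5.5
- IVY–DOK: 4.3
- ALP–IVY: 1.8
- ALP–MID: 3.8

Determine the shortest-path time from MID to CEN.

Running Dijkstra from MID:
MID: 0
ALP: 3.8  (via MID)
RIV: 5.1  (via MID)
IVY: 5.6  (via ALP)
NOR: 6.3  (via ALP)
SUM: 6.9  (via ALP)
BRV: 7.5  (via IVY)
TOR: 8.5  (via ALP)
DOK: 9.9  (via IVY)
FIR: 10.6  (via RIV)
CEN: 13.7  (via FIR)
Shortest route: MID → RIV → FIR → CEN = 13.7 min.

13.7 min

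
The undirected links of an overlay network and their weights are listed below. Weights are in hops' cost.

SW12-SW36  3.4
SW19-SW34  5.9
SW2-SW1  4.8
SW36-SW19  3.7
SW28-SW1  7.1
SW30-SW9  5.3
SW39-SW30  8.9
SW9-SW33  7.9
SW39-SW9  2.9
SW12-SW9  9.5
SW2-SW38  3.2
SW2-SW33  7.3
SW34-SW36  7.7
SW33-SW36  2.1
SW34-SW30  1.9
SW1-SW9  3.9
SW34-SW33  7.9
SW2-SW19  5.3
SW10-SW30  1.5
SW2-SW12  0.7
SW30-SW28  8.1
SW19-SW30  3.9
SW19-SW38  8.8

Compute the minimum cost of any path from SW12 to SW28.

Candidate routes:
SW12 - SW9 - SW1 - SW28: 9.5+3.9+7.1 = 20.5
SW12 - SW2 - SW19 - SW30 - SW28: 0.7+5.3+3.9+8.1 = 18
SW12 - SW2 - SW1 - SW28: 0.7+4.8+7.1 = 12.6
SW12 - SW36 - SW19 - SW30 - SW28: 3.4+3.7+3.9+8.1 = 19.1
The minimum is 12.6 hops' cost via SW12 - SW2 - SW1 - SW28.

12.6 hops' cost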